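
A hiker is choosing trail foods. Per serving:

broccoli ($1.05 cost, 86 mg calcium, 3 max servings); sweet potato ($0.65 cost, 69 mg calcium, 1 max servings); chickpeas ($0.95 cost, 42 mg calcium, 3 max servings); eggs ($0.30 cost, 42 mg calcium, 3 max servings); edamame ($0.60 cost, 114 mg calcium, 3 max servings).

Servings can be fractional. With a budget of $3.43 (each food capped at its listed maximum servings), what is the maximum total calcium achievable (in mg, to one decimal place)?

543.6 mg

Calcium per dollar: edamame 190, eggs 140, sweet potato 106.2, broccoli 81.9, chickpeas 44.21.
Take 3 servings of edamame: spends $1.80, +342.0 mg calcium (running total 342.0 mg).
Take 3 servings of eggs: spends $0.90, +126.0 mg calcium (running total 468.0 mg).
Take 1 serving of sweet potato: spends $0.65, +69.0 mg calcium (running total 537.0 mg).
Take 0.07619 servings of broccoli: spends $0.08, +6.6 mg calcium (running total 543.6 mg).
Greedy by best ratio exhausts the cost allowance optimally: 543.6 mg.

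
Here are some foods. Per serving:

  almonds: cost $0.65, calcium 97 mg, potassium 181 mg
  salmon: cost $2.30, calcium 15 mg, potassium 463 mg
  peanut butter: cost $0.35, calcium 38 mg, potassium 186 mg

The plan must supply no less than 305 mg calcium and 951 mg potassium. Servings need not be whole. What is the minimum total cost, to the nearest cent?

$2.36

An LP optimum is at a vertex; with two nutrient constraints at most two foods are used. Check each candidate.
almonds only: max(305/97, 951/181) = 5.254 servings → $3.42.
salmon only: max(305/15, 951/463) = 20.33 servings → $46.77.
peanut butter only: max(305/38, 951/186) = 8.026 servings → $2.81.
almonds + salmon with both tight: 3.009 servings and 0.8779 servings → $3.97.
almonds + peanut butter with both tight: 1.845 servings and 3.318 servings → $2.36.
salmon + peanut butter: intersection lies outside the first quadrant.
The minimum over all feasible corners is $2.36.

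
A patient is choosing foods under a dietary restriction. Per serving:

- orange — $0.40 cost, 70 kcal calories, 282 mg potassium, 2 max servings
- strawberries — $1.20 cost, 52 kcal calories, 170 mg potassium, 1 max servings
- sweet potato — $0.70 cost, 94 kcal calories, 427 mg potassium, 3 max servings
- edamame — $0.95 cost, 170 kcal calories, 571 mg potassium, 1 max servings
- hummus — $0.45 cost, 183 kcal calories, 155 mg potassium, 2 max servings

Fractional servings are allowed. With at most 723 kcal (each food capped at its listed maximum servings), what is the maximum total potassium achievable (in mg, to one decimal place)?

2652.9 mg

Potassium per kcal: sweet potato 4.543, orange 4.029, edamame 3.359, strawberries 3.269, hummus 0.847.
Take 3 servings of sweet potato: uses 282 kcal, +1281.0 mg potassium (running total 1281.0 mg).
Take 2 servings of orange: uses 140 kcal, +564.0 mg potassium (running total 1845.0 mg).
Take 1 serving of edamame: uses 170 kcal, +571.0 mg potassium (running total 2416.0 mg).
Take 1 serving of strawberries: uses 52 kcal, +170.0 mg potassium (running total 2586.0 mg).
Take 0.4317 servings of hummus: uses 79 kcal, +66.9 mg potassium (running total 2652.9 mg).
Greedy by best ratio exhausts the calories allowance optimally: 2652.9 mg.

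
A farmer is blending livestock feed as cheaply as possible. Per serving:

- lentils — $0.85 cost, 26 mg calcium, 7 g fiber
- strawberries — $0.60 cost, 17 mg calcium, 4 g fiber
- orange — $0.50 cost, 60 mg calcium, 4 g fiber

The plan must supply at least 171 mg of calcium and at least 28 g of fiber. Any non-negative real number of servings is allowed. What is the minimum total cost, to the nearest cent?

lentils only: max(171/26, 28/7) = 6.577 servings → $5.59.
strawberries only: max(171/17, 28/4) = 10.06 servings → $6.04.
orange only: max(171/60, 28/4) = 7 servings → $3.50.
lentils + strawberries with both targets exact would need a negative amount; discard.
lentils + orange with both tight: 3.152 servings and 1.484 servings → $3.42.
strawberries + orange with both tight: 5.791 servings and 1.209 servings → $4.08.
Cheapest feasible corner: $3.42.

$3.42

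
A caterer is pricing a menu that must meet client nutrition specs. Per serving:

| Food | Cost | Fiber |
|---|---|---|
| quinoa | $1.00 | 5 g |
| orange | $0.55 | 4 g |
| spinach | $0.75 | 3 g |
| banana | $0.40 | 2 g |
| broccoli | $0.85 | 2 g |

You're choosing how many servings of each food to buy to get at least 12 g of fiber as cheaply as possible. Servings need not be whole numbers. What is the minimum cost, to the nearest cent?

Cost per g of fiber: orange $0.1375, quinoa $0.2000, banana $0.2000, spinach $0.2500, broccoli $0.4250.
With no serving limits, use only orange: 12 g / 4 g = 3 servings × $0.55 = $1.65.

$1.65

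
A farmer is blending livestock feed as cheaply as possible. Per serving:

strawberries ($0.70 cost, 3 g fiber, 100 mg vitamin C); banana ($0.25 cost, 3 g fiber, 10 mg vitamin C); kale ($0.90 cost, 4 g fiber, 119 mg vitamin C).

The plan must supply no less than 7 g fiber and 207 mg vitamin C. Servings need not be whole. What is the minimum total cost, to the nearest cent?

$1.50

For a min-cost LP with two ≥-constraints, a basic feasible solution has at most two positive variables.
strawberries only: max(7/3, 207/100) = 2.333 servings → $1.63.
banana only: max(7/3, 207/10) = 20.7 servings → $5.17.
kale only: max(7/4, 207/119) = 1.75 servings → $1.57.
strawberries + banana with both tight: 2.041 servings and 0.2926 servings → $1.50.
strawberries + kale with both targets exact would need a negative amount; discard.
banana + kale with both tight: 0.01577 servings and 1.738 servings → $1.57.
Cheapest feasible corner: $1.50.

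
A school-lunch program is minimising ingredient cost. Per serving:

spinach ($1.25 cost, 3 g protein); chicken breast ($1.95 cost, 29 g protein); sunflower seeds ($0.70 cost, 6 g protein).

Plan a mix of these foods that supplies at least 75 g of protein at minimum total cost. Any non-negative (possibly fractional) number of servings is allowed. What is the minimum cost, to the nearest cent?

Cost per g of protein: chicken breast $0.0672, sunflower seeds $0.1167, spinach $0.4167.
With no serving limits, use only chicken breast: 75 g / 29 g = 2.586 servings × $1.95 = $5.04.

$5.04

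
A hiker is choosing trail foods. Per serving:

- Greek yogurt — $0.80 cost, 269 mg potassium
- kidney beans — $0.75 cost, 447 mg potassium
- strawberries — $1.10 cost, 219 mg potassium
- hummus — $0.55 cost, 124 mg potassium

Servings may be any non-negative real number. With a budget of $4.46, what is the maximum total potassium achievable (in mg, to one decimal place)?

2658.2 mg

Potassium per dollar: kidney beans 596, Greek yogurt 336.2, hummus 225.5, strawberries 199.1.
With no serving limits, spend the whole cost allowance on kidney beans: $4.46 / $0.75 × 447 mg = 2658.2 mg.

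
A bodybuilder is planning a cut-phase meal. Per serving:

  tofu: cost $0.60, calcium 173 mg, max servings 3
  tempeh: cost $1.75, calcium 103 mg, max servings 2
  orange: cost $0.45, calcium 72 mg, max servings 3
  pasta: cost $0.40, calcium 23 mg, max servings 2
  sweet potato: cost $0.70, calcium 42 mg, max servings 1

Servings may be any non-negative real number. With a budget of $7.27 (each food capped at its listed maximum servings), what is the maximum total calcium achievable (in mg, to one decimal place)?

Calcium per dollar: tofu 288.3, orange 160, sweet potato 60, tempeh 58.86, pasta 57.5.
Take 3 servings of tofu: spends $1.80, +519.0 mg calcium (running total 519.0 mg).
Take 3 servings of orange: spends $1.35, +216.0 mg calcium (running total 735.0 mg).
Take 1 serving of sweet potato: spends $0.70, +42.0 mg calcium (running total 777.0 mg).
Take 1.954 servings of tempeh: spends $3.42, +201.3 mg calcium (running total 978.3 mg).
Greedy by best ratio exhausts the cost allowance optimally: 978.3 mg.

978.3 mg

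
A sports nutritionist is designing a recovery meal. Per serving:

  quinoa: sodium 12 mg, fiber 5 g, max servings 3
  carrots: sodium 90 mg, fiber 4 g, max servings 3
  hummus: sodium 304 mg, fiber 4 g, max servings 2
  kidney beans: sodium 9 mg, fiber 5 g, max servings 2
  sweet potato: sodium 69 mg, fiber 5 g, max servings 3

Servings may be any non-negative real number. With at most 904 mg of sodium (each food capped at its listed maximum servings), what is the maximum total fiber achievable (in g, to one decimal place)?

Fiber per mg sodium: kidney beans 0.5556, quinoa 0.4167, sweet potato 0.07246, carrots 0.04444, hummus 0.01316.
Take 2 servings of kidney beans: uses 18 mg sodium, +10.0 g fiber (running total 10.0 g).
Take 3 servings of quinoa: uses 36 mg sodium, +15.0 g fiber (running total 25.0 g).
Take 3 servings of sweet potato: uses 207 mg sodium, +15.0 g fiber (running total 40.0 g).
Take 3 servings of carrots: uses 270 mg sodium, +12.0 g fiber (running total 52.0 g).
Take 1.227 servings of hummus: uses 373 mg sodium, +4.9 g fiber (running total 56.9 g).
Greedy by best ratio exhausts the sodium allowance optimally: 56.9 g.

56.9 g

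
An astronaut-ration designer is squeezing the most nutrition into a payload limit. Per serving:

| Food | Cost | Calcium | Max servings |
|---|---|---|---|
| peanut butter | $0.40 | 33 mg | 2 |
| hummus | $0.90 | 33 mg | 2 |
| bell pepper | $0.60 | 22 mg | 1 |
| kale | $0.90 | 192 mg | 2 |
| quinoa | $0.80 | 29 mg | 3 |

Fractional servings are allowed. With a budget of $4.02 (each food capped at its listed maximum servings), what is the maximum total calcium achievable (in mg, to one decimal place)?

Calcium per dollar: kale 213.3, peanut butter 82.5, hummus 36.67, bell pepper 36.67, quinoa 36.25.
Take 2 servings of kale: spends $1.80, +384.0 mg calcium (running total 384.0 mg).
Take 2 servings of peanut butter: spends $0.80, +66.0 mg calcium (running total 450.0 mg).
Take 1.578 servings of hummus: spends $1.42, +52.1 mg calcium (running total 502.1 mg).
Greedy by best ratio exhausts the cost allowance optimally: 502.1 mg.

502.1 mg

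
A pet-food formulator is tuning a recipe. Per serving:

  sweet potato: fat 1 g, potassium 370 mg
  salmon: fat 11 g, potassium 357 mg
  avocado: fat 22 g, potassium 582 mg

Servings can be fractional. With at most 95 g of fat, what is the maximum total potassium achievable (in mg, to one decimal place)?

35150.0 mg

Potassium per g fat: sweet potato 370, salmon 32.45, avocado 26.45.
With no serving limits, spend the whole fat allowance on sweet potato: 95 g / 1 g × 370 mg = 35150.0 mg.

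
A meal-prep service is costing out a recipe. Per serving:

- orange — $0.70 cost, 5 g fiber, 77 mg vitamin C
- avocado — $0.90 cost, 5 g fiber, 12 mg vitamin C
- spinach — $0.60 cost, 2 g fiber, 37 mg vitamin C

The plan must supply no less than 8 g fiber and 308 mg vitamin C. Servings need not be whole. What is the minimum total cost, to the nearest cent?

$2.80

With two linear requirements the optimum uses one or two foods; enumerate the corners.
orange only: max(8/5, 308/77) = 4 servings → $2.80.
avocado only: max(8/5, 308/12) = 25.67 servings → $23.10.
spinach only: max(8/2, 308/37) = 8.324 servings → $4.99.
orange + avocado: the both-tight solution has a negative serving — not a feasible corner.
orange + spinach with both targets exact would need a negative amount; discard.
avocado + spinach with both targets exact would need a negative amount; discard.
The minimum over all feasible corners is $2.80.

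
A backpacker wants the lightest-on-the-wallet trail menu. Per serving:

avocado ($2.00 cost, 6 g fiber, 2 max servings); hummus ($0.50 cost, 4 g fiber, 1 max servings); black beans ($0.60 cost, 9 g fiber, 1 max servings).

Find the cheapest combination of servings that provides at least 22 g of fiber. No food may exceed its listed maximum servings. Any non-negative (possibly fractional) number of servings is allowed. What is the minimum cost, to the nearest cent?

Cost per g of fiber: black beans $0.0667, hummus $0.1250, avocado $0.3333.
Take 1 serving of black beans: +9.0 g fiber for $0.60 (total $0.60, still need 13.0 g).
Take 1 serving of hummus: +4.0 g fiber for $0.50 (total $1.10, still need 9.0 g).
Take 1.5 servings of avocado: +9.0 g fiber for $3.00 (total $4.10, still need 0.0 g).
Filling from the cheapest source first is optimal under one linear minimum: $4.10.

$4.10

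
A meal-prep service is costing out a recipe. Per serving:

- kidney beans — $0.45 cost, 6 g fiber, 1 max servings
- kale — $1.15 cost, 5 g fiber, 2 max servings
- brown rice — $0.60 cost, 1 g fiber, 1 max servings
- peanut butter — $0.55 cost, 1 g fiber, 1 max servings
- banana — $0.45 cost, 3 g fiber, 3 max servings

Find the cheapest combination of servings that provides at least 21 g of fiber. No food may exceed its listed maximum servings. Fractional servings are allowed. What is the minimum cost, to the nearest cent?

$3.18

Cost per g of fiber: kidney beans $0.0750, banana $0.1500, kale $0.2300, peanut butter $0.5500, brown rice $0.6000.
Take 1 serving of kidney beans: +6.0 g fiber for $0.45 (total $0.45, still need 15.0 g).
Take 3 servings of banana: +9.0 g fiber for $1.35 (total $1.80, still need 6.0 g).
Take 1.2 servings of kale: +6.0 g fiber for $1.38 (total $3.18, still need 0.0 g).
Greedy by cheapest-per-g is optimal for a single linear constraint, so the minimum cost is $3.18.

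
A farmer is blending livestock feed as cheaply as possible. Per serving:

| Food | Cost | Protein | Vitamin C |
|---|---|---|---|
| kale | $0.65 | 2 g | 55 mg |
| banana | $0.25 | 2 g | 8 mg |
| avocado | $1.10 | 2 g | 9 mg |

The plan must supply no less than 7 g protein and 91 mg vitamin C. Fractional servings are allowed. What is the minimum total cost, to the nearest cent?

$1.41

Two binding constraints pin down two serving amounts, so the optimal mix uses at most two foods. The candidates are each food alone (scaled to the tighter of protein/vitamin C) and each pair with both constraints tight.
kale only: max(7/2, 91/55) = 3.5 servings → $2.27.
banana only: max(7/2, 91/8) = 11.38 servings → $2.84.
avocado only: max(7/2, 91/9) = 10.11 servings → $11.12.
kale + banana with both tight: 1.34 servings and 2.16 servings → $1.41.
kale + avocado with both tight: 1.293 servings and 2.207 servings → $3.27.
banana + avocado: intersection lies outside the first quadrant.
The minimum over all feasible corners is $1.41.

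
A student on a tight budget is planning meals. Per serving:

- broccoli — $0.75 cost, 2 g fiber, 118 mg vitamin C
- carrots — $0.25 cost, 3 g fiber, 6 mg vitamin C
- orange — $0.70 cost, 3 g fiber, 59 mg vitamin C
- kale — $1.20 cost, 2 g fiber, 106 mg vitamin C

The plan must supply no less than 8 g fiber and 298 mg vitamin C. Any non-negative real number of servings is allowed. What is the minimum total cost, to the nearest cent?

$2.11

The cheapest plan sits at a corner of the feasible region — with two constraints it uses at most two foods.
broccoli only: max(8/2, 298/118) = 4 servings → $3.00.
carrots only: max(8/3, 298/6) = 49.67 servings → $12.42.
orange only: max(8/3, 298/59) = 5.051 servings → $3.54.
kale only: max(8/2, 298/106) = 4 servings → $4.80.
broccoli + carrots with both tight: 2.474 servings and 1.018 servings → $2.11.
broccoli + orange with both tight: 1.788 servings and 1.475 servings → $2.37.
broccoli + kale: the both-tight solution has a negative serving — not a feasible corner.
carrots + orange: the both-tight solution has a negative serving — not a feasible corner.
carrots + kale with both tight: 0.8235 servings and 2.765 servings → $3.52.
orange + kale with both tight: 1.26 servings and 2.11 servings → $3.41.
The minimum over all feasible corners is $2.11.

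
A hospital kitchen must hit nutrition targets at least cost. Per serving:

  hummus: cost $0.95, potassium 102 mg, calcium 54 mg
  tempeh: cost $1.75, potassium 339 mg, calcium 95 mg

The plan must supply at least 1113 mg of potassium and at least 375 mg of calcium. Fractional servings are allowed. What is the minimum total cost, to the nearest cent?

$6.80

Minimising a linear cost over {potassium ≥ 1113, calcium ≥ 375, servings ≥ 0} — the optimum is at a vertex, using one or two foods.
hummus only: max(1113/102, 375/54) = 10.91 servings → $10.37.
tempeh only: max(1113/339, 375/95) = 3.947 servings → $6.91.
hummus + tempeh with both tight: 2.483 servings and 2.536 servings → $6.80.
So the least-cost plan costs $6.80.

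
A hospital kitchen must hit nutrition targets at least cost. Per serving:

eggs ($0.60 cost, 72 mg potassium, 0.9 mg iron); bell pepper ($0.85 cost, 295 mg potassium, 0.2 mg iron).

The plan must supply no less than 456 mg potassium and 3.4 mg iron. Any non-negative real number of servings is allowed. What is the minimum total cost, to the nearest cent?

$2.74

Minimising a linear cost over {potassium ≥ 456, iron ≥ 3.4, servings ≥ 0} — the optimum is at a vertex, using one or two foods.
eggs only: max(456/72, 3.4/0.9) = 6.333 servings → $3.80.
bell pepper only: max(456/295, 3.4/0.2) = 17 servings → $14.45.
eggs + bell pepper with both tight: 3.631 servings and 0.6595 servings → $2.74.
So the least-cost plan costs $2.74.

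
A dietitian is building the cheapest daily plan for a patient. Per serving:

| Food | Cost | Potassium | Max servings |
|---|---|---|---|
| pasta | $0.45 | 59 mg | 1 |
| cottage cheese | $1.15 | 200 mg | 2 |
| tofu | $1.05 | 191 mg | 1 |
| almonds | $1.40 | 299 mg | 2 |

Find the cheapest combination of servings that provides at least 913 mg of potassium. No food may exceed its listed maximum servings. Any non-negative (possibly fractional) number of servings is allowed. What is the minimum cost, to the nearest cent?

Cost per mg of potassium: almonds $0.0047, tofu $0.0055, cottage cheese $0.0057, pasta $0.0076.
Take 2 servings of almonds: +598.0 mg potassium for $2.80 (total $2.80, still need 315.0 mg).
Take 1 serving of tofu: +191.0 mg potassium for $1.05 (total $3.85, still need 124.0 mg).
Take 0.62 servings of cottage cheese: +124.0 mg potassium for $0.71 (total $4.56, still need 0.0 mg).
Greedy by cheapest-per-mg is optimal for a single linear constraint, so the minimum cost is $4.56.

$4.56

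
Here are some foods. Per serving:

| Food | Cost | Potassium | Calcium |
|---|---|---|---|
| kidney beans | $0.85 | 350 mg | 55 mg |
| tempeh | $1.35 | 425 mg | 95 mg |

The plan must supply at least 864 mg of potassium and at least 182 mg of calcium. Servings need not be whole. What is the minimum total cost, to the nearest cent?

kidney beans only: max(864/350, 182/55) = 3.309 servings → $2.81.
tempeh only: max(864/425, 182/95) = 2.033 servings → $2.74.
kidney beans + tempeh with both tight: 0.479 servings and 1.638 servings → $2.62.
Cheapest feasible corner: $2.62.

$2.62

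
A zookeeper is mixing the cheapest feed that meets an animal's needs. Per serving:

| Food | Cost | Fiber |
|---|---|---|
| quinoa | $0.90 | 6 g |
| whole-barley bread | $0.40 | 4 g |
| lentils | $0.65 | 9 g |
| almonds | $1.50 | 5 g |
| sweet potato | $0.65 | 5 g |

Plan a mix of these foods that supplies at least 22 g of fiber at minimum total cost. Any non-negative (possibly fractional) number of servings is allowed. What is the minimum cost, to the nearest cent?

Cost per g of fiber: lentils $0.0722, whole-barley bread $0.1000, sweet potato $0.1300, quinoa $0.1500, almonds $0.3000.
With no serving limits, use only lentils: 22 g / 9 g = 2.444 servings × $0.65 = $1.59.

$1.59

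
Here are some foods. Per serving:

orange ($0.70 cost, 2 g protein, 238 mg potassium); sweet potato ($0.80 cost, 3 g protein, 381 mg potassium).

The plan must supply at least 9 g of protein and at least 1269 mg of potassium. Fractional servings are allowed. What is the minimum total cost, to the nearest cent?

$2.66

Two binding constraints pin down two serving amounts, so the optimal mix uses at most two foods. The candidates are each food alone (scaled to the tighter of protein/potassium) and each pair with both constraints tight.
orange only: max(9/2, 1269/238) = 5.332 servings → $3.73.
sweet potato only: max(9/3, 1269/381) = 3.331 servings → $2.66.
orange + sweet potato with both targets exact would need a negative amount; discard.
So the least-cost plan costs $2.66.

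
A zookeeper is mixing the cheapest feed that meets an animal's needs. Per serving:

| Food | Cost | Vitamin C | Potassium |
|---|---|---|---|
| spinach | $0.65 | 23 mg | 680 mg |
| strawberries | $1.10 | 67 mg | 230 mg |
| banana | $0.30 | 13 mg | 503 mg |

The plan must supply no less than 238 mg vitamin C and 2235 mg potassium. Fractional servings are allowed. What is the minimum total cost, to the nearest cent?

$4.18

Two binding constraints pin down two serving amounts, so the optimal mix uses at most two foods. The candidates are each food alone (scaled to the tighter of vitamin C/potassium) and each pair with both constraints tight.
spinach only: max(238/23, 2235/680) = 10.35 servings → $6.73.
strawberries only: max(238/67, 2235/230) = 9.717 servings → $10.69.
banana only: max(238/13, 2235/503) = 18.31 servings → $5.49.
spinach + strawberries with both tight: 2.359 servings and 2.742 servings → $4.55.
spinach + banana: the both-tight solution has a negative serving — not a feasible corner.
strawberries + banana with both tight: 2.952 servings and 3.094 servings → $4.18.
So the least-cost plan costs $4.18.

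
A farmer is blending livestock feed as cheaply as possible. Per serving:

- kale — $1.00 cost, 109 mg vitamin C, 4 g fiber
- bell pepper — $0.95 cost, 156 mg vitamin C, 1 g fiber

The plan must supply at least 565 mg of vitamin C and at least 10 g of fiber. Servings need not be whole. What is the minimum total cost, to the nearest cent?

$4.09

An LP optimum is at a vertex; with two nutrient constraints at most two foods are used. Check each candidate.
kale only: max(565/109, 10/4) = 5.183 servings → $5.18.
bell pepper only: max(565/156, 10/1) = 10 servings → $9.50.
kale + bell pepper with both tight: 1.932 servings and 2.272 servings → $4.09.
Cheapest feasible corner: $4.09.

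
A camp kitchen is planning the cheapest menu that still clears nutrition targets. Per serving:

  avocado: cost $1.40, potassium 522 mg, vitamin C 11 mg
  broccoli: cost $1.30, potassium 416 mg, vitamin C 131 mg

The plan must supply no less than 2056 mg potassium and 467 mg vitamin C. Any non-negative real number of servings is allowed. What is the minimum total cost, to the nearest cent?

$6.15

Two binding constraints pin down two serving amounts, so the optimal mix uses at most two foods. The candidates are each food alone (scaled to the tighter of potassium/vitamin C) and each pair with both constraints tight.
avocado only: max(2056/522, 467/11) = 42.45 servings → $59.44.
broccoli only: max(2056/416, 467/131) = 4.942 servings → $6.42.
avocado + broccoli with both tight: 1.176 servings and 3.466 servings → $6.15.
Cheapest feasible corner: $6.15.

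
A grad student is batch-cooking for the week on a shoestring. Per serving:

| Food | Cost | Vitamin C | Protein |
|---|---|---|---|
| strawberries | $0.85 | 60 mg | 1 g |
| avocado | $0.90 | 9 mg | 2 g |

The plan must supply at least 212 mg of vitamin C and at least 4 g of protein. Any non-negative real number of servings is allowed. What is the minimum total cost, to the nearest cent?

The cheapest plan sits at a corner of the feasible region — with two constraints it uses at most two foods.
strawberries only: max(212/60, 4/1) = 4 servings → $3.40.
avocado only: max(212/9, 4/2) = 23.56 servings → $21.20.
strawberries + avocado with both tight: 3.495 servings and 0.2523 servings → $3.20.
Cheapest feasible corner: $3.20.

$3.20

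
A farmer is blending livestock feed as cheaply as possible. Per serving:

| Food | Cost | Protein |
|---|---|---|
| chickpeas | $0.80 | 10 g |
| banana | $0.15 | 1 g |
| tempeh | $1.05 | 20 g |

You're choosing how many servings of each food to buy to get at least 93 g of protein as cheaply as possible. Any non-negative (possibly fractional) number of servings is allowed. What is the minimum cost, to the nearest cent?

Cost per g of protein: tempeh $0.0525, chickpeas $0.0800, banana $0.1500.
With no serving limits, use only tempeh: 93 g / 20 g = 4.65 servings × $1.05 = $4.88.

$4.88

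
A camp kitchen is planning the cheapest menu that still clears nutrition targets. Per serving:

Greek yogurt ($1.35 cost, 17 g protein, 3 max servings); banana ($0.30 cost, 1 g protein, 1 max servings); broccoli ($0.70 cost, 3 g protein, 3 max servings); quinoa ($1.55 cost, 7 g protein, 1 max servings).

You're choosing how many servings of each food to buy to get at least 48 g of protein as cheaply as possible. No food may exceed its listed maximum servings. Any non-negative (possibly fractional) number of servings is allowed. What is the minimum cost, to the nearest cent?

$3.81

Cost per g of protein: Greek yogurt $0.0794, quinoa $0.2214, broccoli $0.2333, banana $0.3000.
Take 2.824 servings of Greek yogurt: +48.0 g protein for $3.81 (total $3.81, still need 0.0 g).
Filling from the cheapest source first is optimal under one linear minimum: $3.81.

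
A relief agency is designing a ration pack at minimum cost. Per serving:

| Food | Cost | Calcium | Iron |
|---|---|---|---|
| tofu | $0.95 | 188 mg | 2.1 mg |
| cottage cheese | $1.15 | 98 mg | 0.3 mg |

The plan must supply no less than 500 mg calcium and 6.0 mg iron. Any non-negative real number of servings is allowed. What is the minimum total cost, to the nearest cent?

$2.71

With two linear requirements the optimum uses one or two foods; enumerate the corners.
tofu only: max(500/188, 6.0/2.1) = 2.857 servings → $2.71.
cottage cheese only: max(500/98, 6.0/0.3) = 20 servings → $23.00.
tofu + cottage cheese with both targets exact would need a negative amount; discard.
So the least-cost plan costs $2.71.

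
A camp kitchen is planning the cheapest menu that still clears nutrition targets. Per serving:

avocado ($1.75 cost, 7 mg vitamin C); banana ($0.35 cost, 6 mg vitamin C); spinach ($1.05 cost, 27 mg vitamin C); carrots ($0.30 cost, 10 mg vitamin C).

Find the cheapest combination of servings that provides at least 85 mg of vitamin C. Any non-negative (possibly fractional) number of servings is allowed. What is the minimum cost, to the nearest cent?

$2.55

Cost per mg of vitamin C: carrots $0.0300, spinach $0.0389, banana $0.0583, avocado $0.2500.
With no serving limits, use only carrots: 85 mg / 10 mg = 8.5 servings × $0.30 = $2.55.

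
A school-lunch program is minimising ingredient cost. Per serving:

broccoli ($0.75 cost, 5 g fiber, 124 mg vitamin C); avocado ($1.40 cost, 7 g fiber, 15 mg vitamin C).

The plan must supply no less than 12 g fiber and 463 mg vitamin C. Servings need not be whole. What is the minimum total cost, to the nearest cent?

$2.80

For a min-cost LP with two ≥-constraints, a basic feasible solution has at most two positive variables.
broccoli only: max(12/5, 463/124) = 3.734 servings → $2.80.
avocado only: max(12/7, 463/15) = 30.87 servings → $43.21.
broccoli + avocado with both targets exact would need a negative amount; discard.
The minimum over all feasible corners is $2.80.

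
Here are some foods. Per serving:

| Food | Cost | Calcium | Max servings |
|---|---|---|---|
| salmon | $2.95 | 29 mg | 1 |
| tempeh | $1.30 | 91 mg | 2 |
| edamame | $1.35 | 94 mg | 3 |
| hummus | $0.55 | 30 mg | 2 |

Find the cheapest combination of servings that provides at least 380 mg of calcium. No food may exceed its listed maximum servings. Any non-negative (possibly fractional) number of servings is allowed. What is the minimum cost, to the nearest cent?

Cost per mg of calcium: tempeh $0.0143, edamame $0.0144, hummus $0.0183, salmon $0.1017.
Take 2 servings of tempeh: +182.0 mg calcium for $2.60 (total $2.60, still need 198.0 mg).
Take 2.106 servings of edamame: +198.0 mg calcium for $2.84 (total $5.44, still need 0.0 mg).
Greedy by cheapest-per-mg is optimal for a single linear constraint, so the minimum cost is $5.44.

$5.44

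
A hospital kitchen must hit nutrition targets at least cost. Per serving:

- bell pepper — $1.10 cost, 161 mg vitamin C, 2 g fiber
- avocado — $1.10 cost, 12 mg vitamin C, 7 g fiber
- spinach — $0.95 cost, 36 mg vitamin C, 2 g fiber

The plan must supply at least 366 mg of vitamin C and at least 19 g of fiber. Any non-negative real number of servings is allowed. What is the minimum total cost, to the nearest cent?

bell pepper only: max(366/161, 19/2) = 9.5 servings → $10.45.
avocado only: max(366/12, 19/7) = 30.5 servings → $33.55.
spinach only: max(366/36, 19/2) = 10.17 servings → $9.66.
bell pepper + avocado with both tight: 2.116 servings and 2.11 servings → $4.65.
bell pepper + spinach with both tight: 0.192 servings and 9.308 servings → $9.05.
avocado + spinach: intersection lies outside the first quadrant.
Cheapest feasible corner: $4.65.

$4.65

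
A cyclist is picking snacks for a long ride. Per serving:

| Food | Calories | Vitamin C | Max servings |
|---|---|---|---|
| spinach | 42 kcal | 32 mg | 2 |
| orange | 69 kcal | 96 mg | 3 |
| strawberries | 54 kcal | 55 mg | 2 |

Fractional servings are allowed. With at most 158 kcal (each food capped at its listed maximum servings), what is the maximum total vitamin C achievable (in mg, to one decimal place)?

219.8 mg

Vitamin C per kcal: orange 1.391, strawberries 1.019, spinach 0.7619.
Take 2.29 servings of orange: uses 158 kcal, +219.8 mg vitamin C (running total 219.8 mg).
Greedy by best ratio exhausts the calories allowance optimally: 219.8 mg.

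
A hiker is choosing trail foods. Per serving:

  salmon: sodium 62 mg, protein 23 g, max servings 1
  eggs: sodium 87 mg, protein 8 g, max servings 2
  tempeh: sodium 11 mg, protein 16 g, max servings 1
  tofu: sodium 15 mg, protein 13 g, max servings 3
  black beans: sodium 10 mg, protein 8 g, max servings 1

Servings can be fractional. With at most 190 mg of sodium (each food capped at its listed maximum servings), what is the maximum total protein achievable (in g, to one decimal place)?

Protein per mg sodium: tempeh 1.455, tofu 0.8667, black beans 0.8, salmon 0.371, eggs 0.09195.
Take 1 serving of tempeh: uses 11 mg sodium, +16.0 g protein (running total 16.0 g).
Take 3 servings of tofu: uses 45 mg sodium, +39.0 g protein (running total 55.0 g).
Take 1 serving of black beans: uses 10 mg sodium, +8.0 g protein (running total 63.0 g).
Take 1 serving of salmon: uses 62 mg sodium, +23.0 g protein (running total 86.0 g).
Take 0.7126 servings of eggs: uses 62 mg sodium, +5.7 g protein (running total 91.7 g).
Filling greedily by protein-per-mg sodium is optimal for one linear limit, giving 91.7 g.

91.7 g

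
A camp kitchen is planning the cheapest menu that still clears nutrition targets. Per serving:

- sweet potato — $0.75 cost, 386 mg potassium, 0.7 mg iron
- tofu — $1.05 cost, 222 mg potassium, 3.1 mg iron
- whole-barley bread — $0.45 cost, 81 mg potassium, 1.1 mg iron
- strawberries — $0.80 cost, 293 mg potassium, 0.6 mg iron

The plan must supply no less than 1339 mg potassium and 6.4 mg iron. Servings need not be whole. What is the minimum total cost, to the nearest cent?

sweet potato only: max(1339/386, 6.4/0.7) = 9.143 servings → $6.86.
tofu only: max(1339/222, 6.4/3.1) = 6.032 servings → $6.33.
whole-barley bread only: max(1339/81, 6.4/1.1) = 16.53 servings → $7.44.
strawberries only: max(1339/293, 6.4/0.6) = 10.67 servings → $8.53.
sweet potato + tofu with both tight: 2.622 servings and 1.472 servings → $3.51.
sweet potato + whole-barley bread with both tight: 2.594 servings and 4.167 servings → $3.82.
sweet potato + strawberries with both targets exact would need a negative amount; discard.
tofu + whole-barley bread: the both-tight solution has a negative serving — not a feasible corner.
tofu + strawberries with both tight: 1.383 servings and 3.522 servings → $4.27.
whole-barley bread + strawberries with both tight: 3.916 servings and 3.487 servings → $4.55.
Cheapest feasible corner: $3.51.

$3.51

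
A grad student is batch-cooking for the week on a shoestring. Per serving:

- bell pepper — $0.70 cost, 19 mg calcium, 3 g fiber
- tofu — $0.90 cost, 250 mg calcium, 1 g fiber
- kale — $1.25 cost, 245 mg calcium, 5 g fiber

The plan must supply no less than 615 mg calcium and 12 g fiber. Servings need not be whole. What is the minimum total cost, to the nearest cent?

$3.09

This is a tiny linear program; its minimum lies at a vertex of the feasible set. List the vertices and price them.
bell pepper only: max(615/19, 12/3) = 32.37 servings → $22.66.
tofu only: max(615/250, 12/1) = 12 servings → $10.80.
kale only: max(615/245, 12/5) = 2.51 servings → $3.14.
bell pepper + tofu with both tight: 3.263 servings and 2.212 servings → $4.27.
bell pepper + kale with both targets exact would need a negative amount; discard.
tofu + kale with both tight: 0.1343 servings and 2.373 servings → $3.09.
The minimum over all feasible corners is $3.09.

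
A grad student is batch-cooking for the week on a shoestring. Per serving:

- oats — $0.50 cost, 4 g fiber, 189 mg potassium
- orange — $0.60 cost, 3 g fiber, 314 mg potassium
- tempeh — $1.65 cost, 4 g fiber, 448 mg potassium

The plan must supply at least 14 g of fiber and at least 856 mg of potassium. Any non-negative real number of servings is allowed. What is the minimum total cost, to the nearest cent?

$2.00

Check every corner: each single food scaled to meet both minima, and each pair solved so both constraints bind.
oats only: max(14/4, 856/189) = 4.529 servings → $2.26.
orange only: max(14/3, 856/314) = 4.667 servings → $2.80.
tempeh only: max(14/4, 856/448) = 3.5 servings → $5.78.
oats + orange with both tight: 2.653 servings and 1.129 servings → $2.00.
oats + tempeh with both tight: 2.749 servings and 0.751 servings → $2.61.
orange + tempeh: the both-tight solution has a negative serving — not a feasible corner.
Cheapest feasible corner: $2.00.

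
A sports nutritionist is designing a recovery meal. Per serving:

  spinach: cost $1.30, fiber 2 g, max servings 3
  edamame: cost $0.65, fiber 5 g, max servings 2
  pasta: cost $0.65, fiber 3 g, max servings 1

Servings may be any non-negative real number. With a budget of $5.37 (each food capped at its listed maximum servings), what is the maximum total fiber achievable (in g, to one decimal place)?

Fiber per dollar: edamame 7.692, pasta 4.615, spinach 1.538.
Take 2 servings of edamame: spends $1.30, +10.0 g fiber (running total 10.0 g).
Take 1 serving of pasta: spends $0.65, +3.0 g fiber (running total 13.0 g).
Take 2.631 servings of spinach: spends $3.42, +5.3 g fiber (running total 18.3 g).
Filling greedily by fiber-per-dollar is optimal for one linear limit, giving 18.3 g.

18.3 g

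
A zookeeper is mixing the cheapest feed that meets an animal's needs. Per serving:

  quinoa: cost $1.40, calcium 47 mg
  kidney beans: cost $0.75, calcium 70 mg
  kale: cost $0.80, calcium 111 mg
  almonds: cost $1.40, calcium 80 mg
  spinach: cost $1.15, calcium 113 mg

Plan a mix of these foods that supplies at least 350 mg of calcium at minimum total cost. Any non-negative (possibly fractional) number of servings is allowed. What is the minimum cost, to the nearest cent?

Cost per mg of calcium: kale $0.0072, spinach $0.0102, kidney beans $0.0107, almonds $0.0175, quinoa $0.0298.
With no serving limits, use only kale: 350 mg / 111 mg = 3.153 servings × $0.80 = $2.52.

$2.52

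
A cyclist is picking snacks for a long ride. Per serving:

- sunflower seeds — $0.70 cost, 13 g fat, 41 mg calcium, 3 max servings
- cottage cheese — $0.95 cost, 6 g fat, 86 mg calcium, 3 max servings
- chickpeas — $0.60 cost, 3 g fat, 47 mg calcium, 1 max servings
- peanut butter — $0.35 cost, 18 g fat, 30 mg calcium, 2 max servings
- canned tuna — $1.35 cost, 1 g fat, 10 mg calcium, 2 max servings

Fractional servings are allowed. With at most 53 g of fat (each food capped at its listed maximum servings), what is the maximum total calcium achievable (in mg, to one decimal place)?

Calcium per g fat: chickpeas 15.67, cottage cheese 14.33, canned tuna 10, sunflower seeds 3.154, peanut butter 1.667.
Take 1 serving of chickpeas: uses 3 g fat, +47.0 mg calcium (running total 47.0 mg).
Take 3 servings of cottage cheese: uses 18 g fat, +258.0 mg calcium (running total 305.0 mg).
Take 2 servings of canned tuna: uses 2 g fat, +20.0 mg calcium (running total 325.0 mg).
Take 2.308 servings of sunflower seeds: uses 30 g fat, +94.6 mg calcium (running total 419.6 mg).
Greedy by best ratio exhausts the fat allowance optimally: 419.6 mg.

419.6 mg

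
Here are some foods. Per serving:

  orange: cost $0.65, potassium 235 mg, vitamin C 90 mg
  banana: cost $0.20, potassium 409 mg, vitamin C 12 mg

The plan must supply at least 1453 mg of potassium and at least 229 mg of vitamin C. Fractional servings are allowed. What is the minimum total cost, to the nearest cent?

Check every corner: each single food scaled to meet both minima, and each pair solved so both constraints bind.
orange only: max(1453/235, 229/90) = 6.183 servings → $4.02.
banana only: max(1453/409, 229/12) = 19.08 servings → $3.82.
orange + banana with both tight: 2.243 servings and 2.264 servings → $1.91.
Cheapest feasible corner: $1.91.

$1.91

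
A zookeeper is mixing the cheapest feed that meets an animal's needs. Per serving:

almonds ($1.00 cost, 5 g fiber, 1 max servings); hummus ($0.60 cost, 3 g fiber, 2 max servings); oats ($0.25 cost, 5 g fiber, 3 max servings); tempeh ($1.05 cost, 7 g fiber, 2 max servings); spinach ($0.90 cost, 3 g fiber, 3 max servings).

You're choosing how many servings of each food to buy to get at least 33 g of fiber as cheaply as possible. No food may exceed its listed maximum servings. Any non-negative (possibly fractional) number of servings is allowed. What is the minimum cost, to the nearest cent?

$3.65

Cost per g of fiber: oats $0.0500, tempeh $0.1500, almonds $0.2000, hummus $0.2000, spinach $0.3000.
Take 3 servings of oats: +15.0 g fiber for $0.75 (total $0.75, still need 18.0 g).
Take 2 servings of tempeh: +14.0 g fiber for $2.10 (total $2.85, still need 4.0 g).
Take 0.8 servings of almonds: +4.0 g fiber for $0.80 (total $3.65, still need 0.0 g).
Greedy by cheapest-per-g is optimal for a single linear constraint, so the minimum cost is $3.65.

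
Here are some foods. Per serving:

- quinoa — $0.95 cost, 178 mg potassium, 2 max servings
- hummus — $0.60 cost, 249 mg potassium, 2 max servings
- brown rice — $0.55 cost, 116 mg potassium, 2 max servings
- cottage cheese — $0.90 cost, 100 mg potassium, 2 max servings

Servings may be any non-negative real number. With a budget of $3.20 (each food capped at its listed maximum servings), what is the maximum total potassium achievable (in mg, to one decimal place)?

898.6 mg

Potassium per dollar: hummus 415, brown rice 210.9, quinoa 187.4, cottage cheese 111.1.
Take 2 servings of hummus: spends $1.20, +498.0 mg potassium (running total 498.0 mg).
Take 2 servings of brown rice: spends $1.10, +232.0 mg potassium (running total 730.0 mg).
Take 0.9474 servings of quinoa: spends $0.90, +168.6 mg potassium (running total 898.6 mg).
Filling greedily by potassium-per-dollar is optimal for one linear limit, giving 898.6 mg.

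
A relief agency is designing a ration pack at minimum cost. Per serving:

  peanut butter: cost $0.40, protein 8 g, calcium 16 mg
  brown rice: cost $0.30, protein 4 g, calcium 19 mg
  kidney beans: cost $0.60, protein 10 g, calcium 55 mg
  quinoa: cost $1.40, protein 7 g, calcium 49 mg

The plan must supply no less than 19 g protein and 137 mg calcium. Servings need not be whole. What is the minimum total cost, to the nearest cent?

Compare the cost at each extreme point of the feasible region.
peanut butter only: max(19/8, 137/16) = 8.562 servings → $3.42.
brown rice only: max(19/4, 137/19) = 7.211 servings → $2.16.
kidney beans only: max(19/10, 137/55) = 2.491 servings → $1.49.
quinoa only: max(19/7, 137/49) = 2.796 servings → $3.91.
peanut butter + brown rice: intersection lies outside the first quadrant.
peanut butter + kidney beans: the both-tight solution has a negative serving — not a feasible corner.
peanut butter + quinoa: the both-tight solution has a negative serving — not a feasible corner.
brown rice + kidney beans: intersection lies outside the first quadrant.
brown rice + quinoa: intersection lies outside the first quadrant.
kidney beans + quinoa: the both-tight solution has a negative serving — not a feasible corner.
Cheapest feasible corner: $1.49.

$1.49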